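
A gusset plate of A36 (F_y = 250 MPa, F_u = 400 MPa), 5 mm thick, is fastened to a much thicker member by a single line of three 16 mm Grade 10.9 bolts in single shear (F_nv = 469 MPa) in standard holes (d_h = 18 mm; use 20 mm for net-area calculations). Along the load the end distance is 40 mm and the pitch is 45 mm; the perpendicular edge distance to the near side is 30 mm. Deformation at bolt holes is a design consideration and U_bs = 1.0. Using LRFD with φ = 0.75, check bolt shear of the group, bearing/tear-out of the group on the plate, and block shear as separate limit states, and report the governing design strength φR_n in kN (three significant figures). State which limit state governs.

Bolt shear: A_b = π·16²/4 = 201.1 mm²; R_n = 469 × 201.1 × 3 × 1 / 1000 = 282.9 kN → 0.75 × 282.9 = 212 kN.
Bearing: edge l_c = 31, r_n = 74.4 kN; interior l_c = 27, r_n = 64.8 kN; R_n = 74.4 + 2·64.8 = 204 kN → 153 kN.
Block shear: A_gv = 650, A_nv = 400, A_nt = 100 mm²; R_n = min(0.6F_uA_nv, 0.6F_yA_gv) + U_bs·F_u·A_nt = 136 kN → 102 kN.
Block shear governs: 102 kN.

102 kN (block shear governs)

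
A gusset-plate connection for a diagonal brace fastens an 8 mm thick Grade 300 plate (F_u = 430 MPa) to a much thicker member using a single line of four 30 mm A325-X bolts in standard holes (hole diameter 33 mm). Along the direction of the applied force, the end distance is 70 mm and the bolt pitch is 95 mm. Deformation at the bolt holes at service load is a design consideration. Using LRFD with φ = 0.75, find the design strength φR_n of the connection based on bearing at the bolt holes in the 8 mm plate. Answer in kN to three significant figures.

Per bolt r_n = 1.2 l_c t F_u ≤ 2.4 d t F_u; upper limit = 2.4 × 30 × 8 × 430 / 1000 = 247.7 kN.
Edge bolt: l_c = 70 − 33/2 = 53.5 mm → 1.2 × 53.5 × 8 × 430 / 1000 = 220.8 → r_n = 220.8 kN.
Interior bolts: l_c = 95 − 33 = 62 mm → 1.2 × 62 × 8 × 430 / 1000 = 255.9 → r_n = 247.7 kN.
R_n = 1 × 220.8 + 3 × 247.7 = 963.9 kN.
Design strength φR_n = 0.75 × 963.9 = 723 kN.

723 kN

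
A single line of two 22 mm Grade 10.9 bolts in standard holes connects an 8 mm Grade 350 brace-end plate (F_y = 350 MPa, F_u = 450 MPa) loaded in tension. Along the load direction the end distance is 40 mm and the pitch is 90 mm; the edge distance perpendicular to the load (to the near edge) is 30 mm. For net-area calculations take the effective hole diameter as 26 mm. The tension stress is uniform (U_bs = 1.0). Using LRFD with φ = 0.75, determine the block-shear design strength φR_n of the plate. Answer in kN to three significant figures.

Shear plane L_v = 40 + 1·90 = 130 mm; A_gv = 130 × 8 = 1040 mm².
A_nv = (130 − 1.5·26) × 8 = 728 mm².
A_nt = (30 − 0.5·26) × 8 = 136 mm².
0.6 F_u A_nv = 196.6 kN; 0.6 F_y A_gv = 218.4 kN → shear rupture governs the shear term.
R_n = 196.6 + 1.0 × 450 × 136 / 1000 = 257.8 kN.
Design strength φR_n = 0.75 × 257.8 = 193 kN.

193 kN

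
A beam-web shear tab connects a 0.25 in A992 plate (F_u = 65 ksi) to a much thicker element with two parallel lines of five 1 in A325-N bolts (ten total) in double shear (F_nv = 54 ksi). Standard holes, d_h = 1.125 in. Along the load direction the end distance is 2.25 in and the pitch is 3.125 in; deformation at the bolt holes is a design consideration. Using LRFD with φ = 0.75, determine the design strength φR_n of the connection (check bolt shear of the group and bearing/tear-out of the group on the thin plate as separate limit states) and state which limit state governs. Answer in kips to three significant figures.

283 kips (bearing governs)

Bolt shear: A_b = π·1²/4 = 0.7854 in²; R_n = 54 × 0.7854 × 10 × 2 = 848.2 kips → 0.75 × 848.2 = 636 kips.
Bearing (1.2 l_c t F_u ≤ 2.4 d t F_u): upper limit = 2.4·1·0.25·65 = 39 kips.
  Edge l_c = 2.25 − 1.125/2 = 1.688 → r_n = 32.91 kips; interior l_c = 3.125 − 1.125 = 2 → r_n = 39 kips.
  R_n,bearing = 2·32.91 + 8·39 = 377.8 kips → 0.75 × 377.8 = 283 kips.
Bearing governs: 283 kips.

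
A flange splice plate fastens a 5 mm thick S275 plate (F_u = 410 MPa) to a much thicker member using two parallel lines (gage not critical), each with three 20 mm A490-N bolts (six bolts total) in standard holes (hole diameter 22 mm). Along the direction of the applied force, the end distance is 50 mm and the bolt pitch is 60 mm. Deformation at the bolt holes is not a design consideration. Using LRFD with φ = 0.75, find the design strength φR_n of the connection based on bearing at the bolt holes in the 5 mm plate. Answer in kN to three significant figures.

530 kN

Per bolt r_n = 1.5 l_c t F_u ≤ 3.0 d t F_u; upper limit = 3.0 × 20 × 5 × 410 / 1000 = 123 kN.
Edge bolt: l_c = 50 − 22/2 = 39 mm → 1.5 × 39 × 5 × 410 / 1000 = 119.9 → r_n = 119.9 kN.
Interior bolts: l_c = 60 − 22 = 38 mm → 1.5 × 38 × 5 × 410 / 1000 = 116.9 → r_n = 116.9 kN.
R_n = 2 × 119.9 + 4 × 116.9 = 707.2 kN.
Design strength φR_n = 0.75 × 707.2 = 530 kN.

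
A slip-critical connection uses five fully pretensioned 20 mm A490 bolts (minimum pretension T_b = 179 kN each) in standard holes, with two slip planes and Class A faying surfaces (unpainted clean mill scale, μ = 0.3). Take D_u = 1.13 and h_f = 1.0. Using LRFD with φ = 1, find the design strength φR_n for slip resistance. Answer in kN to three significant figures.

R_n = μ · D_u · h_f · T_b · n_s · n_b = 0.3 × 1.13 × 1.0 × 179 × 2 × 5 = 606.8 kN.
Design strength φR_n = 1 × 606.8 = 607 kN.

607 kN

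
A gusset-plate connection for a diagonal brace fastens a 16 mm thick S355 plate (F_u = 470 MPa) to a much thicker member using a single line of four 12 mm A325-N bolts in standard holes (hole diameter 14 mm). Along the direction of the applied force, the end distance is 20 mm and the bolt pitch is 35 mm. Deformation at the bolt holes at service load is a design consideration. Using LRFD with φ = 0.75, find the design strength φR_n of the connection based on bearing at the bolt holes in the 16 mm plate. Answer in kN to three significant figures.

514 kN

Per bolt r_n = 1.2 l_c t F_u ≤ 2.4 d t F_u; upper limit = 2.4 × 12 × 16 × 470 / 1000 = 216.6 kN.
Edge bolt: l_c = 20 − 14/2 = 13 mm → 1.2 × 13 × 16 × 470 / 1000 = 117.3 → r_n = 117.3 kN.
Interior bolts: l_c = 35 − 14 = 21 mm → 1.2 × 21 × 16 × 470 / 1000 = 189.5 → r_n = 189.5 kN.
R_n = 1 × 117.3 + 3 × 189.5 = 685.8 kN.
Design strength φR_n = 0.75 × 685.8 = 514 kN.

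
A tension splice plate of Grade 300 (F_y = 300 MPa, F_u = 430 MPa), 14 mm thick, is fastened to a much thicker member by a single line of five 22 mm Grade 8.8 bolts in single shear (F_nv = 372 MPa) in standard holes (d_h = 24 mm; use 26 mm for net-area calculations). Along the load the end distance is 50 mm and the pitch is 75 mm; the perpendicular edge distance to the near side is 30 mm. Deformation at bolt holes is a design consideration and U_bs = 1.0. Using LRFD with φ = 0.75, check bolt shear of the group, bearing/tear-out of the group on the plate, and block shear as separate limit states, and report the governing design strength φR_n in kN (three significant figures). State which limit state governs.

530 kN (bolt shear governs)

Bolt shear: A_b = π·22²/4 = 380.1 mm²; R_n = 372 × 380.1 × 5 × 1 / 1000 = 707 kN → 0.75 × 707 = 530 kN.
Bearing: edge l_c = 38, r_n = 274.5 kN; interior l_c = 51, r_n = 317.9 kN; R_n = 274.5 + 4·317.9 = 1546 kN → 1160 kN.
Block shear: A_gv = 4900, A_nv = 3262, A_nt = 238 mm²; R_n = min(0.6F_uA_nv, 0.6F_yA_gv) + U_bs·F_u·A_nt = 943.9 kN → 708 kN.
Bolt shear governs: 530 kN.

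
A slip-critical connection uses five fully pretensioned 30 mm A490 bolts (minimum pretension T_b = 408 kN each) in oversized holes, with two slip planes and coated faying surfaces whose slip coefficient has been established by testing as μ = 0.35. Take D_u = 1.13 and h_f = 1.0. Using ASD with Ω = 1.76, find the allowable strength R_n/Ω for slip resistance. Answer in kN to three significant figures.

R_n = μ · D_u · h_f · T_b · n_s · n_b = 0.35 × 1.13 × 1.0 × 408 × 2 × 5 = 1614 kN.
Allowable strength R_n/Ω = 1614 / 1.76 = 917 kN.

917 kN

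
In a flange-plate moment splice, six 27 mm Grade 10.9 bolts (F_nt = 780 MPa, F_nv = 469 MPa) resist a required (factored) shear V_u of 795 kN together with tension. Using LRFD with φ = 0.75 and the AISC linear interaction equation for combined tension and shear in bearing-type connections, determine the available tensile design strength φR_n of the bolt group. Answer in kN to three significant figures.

A_b = π·27²/4 = 572.6 mm²; f_rv = 795 × 1000 / (6 × 572.6) = 231.4 MPa.
F'_nt = 1.3 F_nt − (F_nt / φF_nv) f_rv = 1.3·780 − (780/(0.75·469))·231.4 = 500.8 MPa, capped at F_nt → F'_nt = 500.8 MPa.
R_n = F'_nt · A_b · n = 500.8 × 572.6 × 6 / 1000 = 1721 kN.
Design strength φR_n = 0.75 × 1721 = 1290 kN.

1290 kN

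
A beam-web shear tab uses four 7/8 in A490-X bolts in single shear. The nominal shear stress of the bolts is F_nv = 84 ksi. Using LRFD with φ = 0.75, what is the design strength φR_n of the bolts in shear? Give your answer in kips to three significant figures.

A_b = π × 0.875² / 4 = 0.6013 in².
R_n = F_nv · A_b · n · n_s = 84 × 0.6013 × 4 × 1 = 202 kips.
Design strength φR_n = 0.75 × 202 = 152 kips.

152 kips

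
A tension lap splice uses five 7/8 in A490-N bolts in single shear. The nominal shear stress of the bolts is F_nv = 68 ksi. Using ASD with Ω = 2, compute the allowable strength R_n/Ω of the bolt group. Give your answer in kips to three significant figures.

A_b = π × 0.875² / 4 = 0.6013 in².
R_n = F_nv · A_b · n · n_s = 68 × 0.6013 × 5 × 1 = 204.4 kips.
Allowable strength R_n/Ω = 204.4 / 2 = 102 kips.

102 kips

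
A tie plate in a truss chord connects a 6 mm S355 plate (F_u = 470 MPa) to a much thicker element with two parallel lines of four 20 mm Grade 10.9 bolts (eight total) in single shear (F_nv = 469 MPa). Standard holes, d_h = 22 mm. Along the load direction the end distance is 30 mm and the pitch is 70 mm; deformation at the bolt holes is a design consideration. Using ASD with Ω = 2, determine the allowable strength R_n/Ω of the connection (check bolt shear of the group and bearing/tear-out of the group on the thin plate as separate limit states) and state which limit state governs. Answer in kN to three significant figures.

470 kN (bearing governs)

Bolt shear: A_b = π·20²/4 = 314.2 mm²; R_n = 469 × 314.2 × 8 × 1 / 1000 = 1179 kN → 1179 / 2 = 589 kN.
Bearing (1.2 l_c t F_u ≤ 2.4 d t F_u): upper limit = 2.4·20·6·470 / 1000 = 135.4 kN.
  Edge l_c = 30 − 22/2 = 19 → r_n = 64.3 kN; interior l_c = 70 − 22 = 48 → r_n = 135.4 kN.
  R_n,bearing = 2·64.3 + 6·135.4 = 940.8 kN → 940.8 / 2 = 470 kN.
Bearing governs: 470 kN.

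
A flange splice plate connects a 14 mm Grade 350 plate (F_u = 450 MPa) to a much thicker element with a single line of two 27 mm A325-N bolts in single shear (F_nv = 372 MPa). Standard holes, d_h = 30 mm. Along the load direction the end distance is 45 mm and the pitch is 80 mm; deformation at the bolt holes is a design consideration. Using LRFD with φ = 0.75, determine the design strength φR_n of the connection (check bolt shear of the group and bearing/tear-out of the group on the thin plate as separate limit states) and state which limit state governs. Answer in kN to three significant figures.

319 kN (bolt shear governs)

Bolt shear: A_b = π·27²/4 = 572.6 mm²; R_n = 372 × 572.6 × 2 × 1 / 1000 = 426 kN → 0.75 × 426 = 319 kN.
Bearing (1.2 l_c t F_u ≤ 2.4 d t F_u): upper limit = 2.4·27·14·450 / 1000 = 408.2 kN.
  Edge l_c = 45 − 30/2 = 30 → r_n = 226.8 kN; interior l_c = 80 − 30 = 50 → r_n = 378 kN.
  R_n,bearing = 1·226.8 + 1·378 = 604.8 kN → 0.75 × 604.8 = 454 kN.
Bolt shear governs: 319 kN.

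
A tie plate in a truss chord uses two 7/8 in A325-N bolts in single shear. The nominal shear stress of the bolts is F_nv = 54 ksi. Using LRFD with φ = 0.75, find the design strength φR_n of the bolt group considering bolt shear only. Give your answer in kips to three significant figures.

48.7 kips

A_b = π × 0.875² / 4 = 0.6013 in².
R_n = F_nv · A_b · n · n_s = 54 × 0.6013 × 2 × 1 = 64.94 kips.
Design strength φR_n = 0.75 × 64.94 = 48.7 kips.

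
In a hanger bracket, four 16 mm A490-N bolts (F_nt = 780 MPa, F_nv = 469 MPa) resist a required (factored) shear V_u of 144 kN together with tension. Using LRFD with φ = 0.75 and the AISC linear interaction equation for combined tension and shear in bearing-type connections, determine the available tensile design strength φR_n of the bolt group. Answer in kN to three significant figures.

A_b = π·16²/4 = 201.1 mm²; f_rv = 144 × 1000 / (4 × 201.1) = 179 MPa.
F'_nt = 1.3 F_nt − (F_nt / φF_nv) f_rv = 1.3·780 − (780/(0.75·469))·179 = 617 MPa, capped at F_nt → F'_nt = 617 MPa.
R_n = F'_nt · A_b · n = 617 × 201.1 × 4 / 1000 = 496.2 kN.
Design strength φR_n = 0.75 × 496.2 = 372 kN.

372 kN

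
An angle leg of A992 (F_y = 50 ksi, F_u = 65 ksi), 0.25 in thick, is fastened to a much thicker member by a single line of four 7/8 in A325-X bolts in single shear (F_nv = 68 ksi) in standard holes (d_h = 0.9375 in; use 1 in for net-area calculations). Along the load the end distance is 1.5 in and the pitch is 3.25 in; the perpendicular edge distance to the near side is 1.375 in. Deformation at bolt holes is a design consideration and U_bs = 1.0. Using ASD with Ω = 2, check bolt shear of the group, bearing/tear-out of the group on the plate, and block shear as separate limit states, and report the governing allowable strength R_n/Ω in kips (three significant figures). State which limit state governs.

Bolt shear: A_b = π·0.875²/4 = 0.6013 in²; R_n = 68 × 0.6013 × 4 × 1 = 163.6 kips → 163.6 / 2 = 81.8 kips.
Bearing: edge l_c = 1.031, r_n = 20.11 kips; interior l_c = 2.312, r_n = 34.12 kips; R_n = 20.11 + 3·34.12 = 122.5 kips → 61.2 kips.
Block shear: A_gv = 2.812, A_nv = 1.938, A_nt = 0.2188 in²; R_n = min(0.6F_uA_nv, 0.6F_yA_gv) + U_bs·F_u·A_nt = 89.78 kips → 44.9 kips.
Block shear governs: 44.9 kips.

44.9 kips (block shear governs)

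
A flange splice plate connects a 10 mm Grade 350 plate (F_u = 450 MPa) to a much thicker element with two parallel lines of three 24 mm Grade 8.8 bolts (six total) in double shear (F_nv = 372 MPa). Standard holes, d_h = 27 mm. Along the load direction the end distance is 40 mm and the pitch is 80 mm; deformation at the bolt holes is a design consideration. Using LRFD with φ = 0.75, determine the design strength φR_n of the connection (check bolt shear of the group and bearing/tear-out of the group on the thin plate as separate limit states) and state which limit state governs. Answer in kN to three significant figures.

Bolt shear: A_b = π·24²/4 = 452.4 mm²; R_n = 372 × 452.4 × 6 × 2 / 1000 = 2019 kN → 0.75 × 2019 = 1510 kN.
Bearing (1.2 l_c t F_u ≤ 2.4 d t F_u): upper limit = 2.4·24·10·450 / 1000 = 259.2 kN.
  Edge l_c = 40 − 27/2 = 26.5 → r_n = 143.1 kN; interior l_c = 80 − 27 = 53 → r_n = 259.2 kN.
  R_n,bearing = 2·143.1 + 4·259.2 = 1323 kN → 0.75 × 1323 = 992 kN.
Bearing governs: 992 kN.

992 kN (bearing governs)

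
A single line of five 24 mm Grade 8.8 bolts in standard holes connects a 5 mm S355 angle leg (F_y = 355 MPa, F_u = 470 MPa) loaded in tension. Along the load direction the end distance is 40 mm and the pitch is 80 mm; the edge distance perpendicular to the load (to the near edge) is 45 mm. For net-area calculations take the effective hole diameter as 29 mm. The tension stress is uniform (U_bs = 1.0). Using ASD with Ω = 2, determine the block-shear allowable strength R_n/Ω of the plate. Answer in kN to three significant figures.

Shear plane L_v = 40 + 4·80 = 360 mm; A_gv = 360 × 5 = 1800 mm².
A_nv = (360 − 4.5·29) × 5 = 1148 mm².
A_nt = (45 − 0.5·29) × 5 = 152.5 mm².
0.6 F_u A_nv = 323.6 kN; 0.6 F_y A_gv = 383.4 kN → shear rupture governs the shear term.
R_n = 323.6 + 1.0 × 470 × 152.5 / 1000 = 395.3 kN.
Allowable strength R_n/Ω = 395.3 / 2 = 198 kN.

198 kN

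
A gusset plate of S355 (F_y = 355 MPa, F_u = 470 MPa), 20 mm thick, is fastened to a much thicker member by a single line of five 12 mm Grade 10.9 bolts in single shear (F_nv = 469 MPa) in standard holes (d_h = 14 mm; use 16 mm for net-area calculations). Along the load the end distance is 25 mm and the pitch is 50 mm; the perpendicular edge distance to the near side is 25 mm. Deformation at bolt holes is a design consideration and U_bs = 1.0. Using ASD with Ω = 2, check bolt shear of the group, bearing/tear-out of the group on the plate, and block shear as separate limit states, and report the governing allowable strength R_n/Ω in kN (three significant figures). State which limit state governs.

133 kN (bolt shear governs)

Bolt shear: A_b = π·12²/4 = 113.1 mm²; R_n = 469 × 113.1 × 5 × 1 / 1000 = 265.2 kN → 265.2 / 2 = 133 kN.
Bearing: edge l_c = 18, r_n = 203 kN; interior l_c = 36, r_n = 270.7 kN; R_n = 203 + 4·270.7 = 1286 kN → 643 kN.
Block shear: A_gv = 4500, A_nv = 3060, A_nt = 340 mm²; R_n = min(0.6F_uA_nv, 0.6F_yA_gv) + U_bs·F_u·A_nt = 1023 kN → 511 kN.
Bolt shear governs: 133 kN.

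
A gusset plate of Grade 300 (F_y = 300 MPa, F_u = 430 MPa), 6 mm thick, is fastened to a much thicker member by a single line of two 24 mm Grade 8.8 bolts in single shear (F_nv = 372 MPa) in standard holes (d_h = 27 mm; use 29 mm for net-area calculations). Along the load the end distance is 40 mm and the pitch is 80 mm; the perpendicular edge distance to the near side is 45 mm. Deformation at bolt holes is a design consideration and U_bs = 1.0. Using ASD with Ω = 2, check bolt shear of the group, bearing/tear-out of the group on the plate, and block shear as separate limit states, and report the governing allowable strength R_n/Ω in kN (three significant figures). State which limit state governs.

Bolt shear: A_b = π·24²/4 = 452.4 mm²; R_n = 372 × 452.4 × 2 × 1 / 1000 = 336.6 kN → 336.6 / 2 = 168 kN.
Bearing: edge l_c = 26.5, r_n = 82.04 kN; interior l_c = 53, r_n = 148.6 kN; R_n = 82.04 + 1·148.6 = 230.7 kN → 115 kN.
Block shear: A_gv = 720, A_nv = 459, A_nt = 183 mm²; R_n = min(0.6F_uA_nv, 0.6F_yA_gv) + U_bs·F_u·A_nt = 197.1 kN → 98.6 kN.
Block shear governs: 98.6 kN.

98.6 kN (block shear governs)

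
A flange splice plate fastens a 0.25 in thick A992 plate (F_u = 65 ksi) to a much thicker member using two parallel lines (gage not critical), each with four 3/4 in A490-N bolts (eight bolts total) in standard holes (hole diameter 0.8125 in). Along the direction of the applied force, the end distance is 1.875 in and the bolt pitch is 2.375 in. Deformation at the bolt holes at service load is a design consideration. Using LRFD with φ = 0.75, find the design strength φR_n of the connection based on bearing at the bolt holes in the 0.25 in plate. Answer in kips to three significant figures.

Per bolt r_n = 1.2 l_c t F_u ≤ 2.4 d t F_u; upper limit = 2.4 × 0.75 × 0.25 × 65 = 29.25 kips.
Edge bolt: l_c = 1.875 − 0.8125/2 = 1.469 in → 1.2 × 1.469 × 0.25 × 65 = 28.64 → r_n = 28.64 kips.
Interior bolts: l_c = 2.375 − 0.8125 = 1.562 in → 1.2 × 1.562 × 0.25 × 65 = 30.47 → r_n = 29.25 kips.
R_n = 2 × 28.64 + 6 × 29.25 = 232.8 kips.
Design strength φR_n = 0.75 × 232.8 = 175 kips.

175 kips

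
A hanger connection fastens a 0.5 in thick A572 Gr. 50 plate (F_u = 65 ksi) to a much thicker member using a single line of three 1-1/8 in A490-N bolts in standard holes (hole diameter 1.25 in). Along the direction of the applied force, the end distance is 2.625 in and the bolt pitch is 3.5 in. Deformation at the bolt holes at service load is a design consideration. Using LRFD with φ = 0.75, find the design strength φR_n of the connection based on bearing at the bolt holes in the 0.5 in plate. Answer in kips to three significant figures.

190 kips

Per bolt r_n = 1.2 l_c t F_u ≤ 2.4 d t F_u; upper limit = 2.4 × 1.125 × 0.5 × 65 = 87.75 kips.
Edge bolt: l_c = 2.625 − 1.25/2 = 2 in → 1.2 × 2 × 0.5 × 65 = 78 → r_n = 78 kips.
Interior bolts: l_c = 3.5 − 1.25 = 2.25 in → 1.2 × 2.25 × 0.5 × 65 = 87.75 → r_n = 87.75 kips.
R_n = 1 × 78 + 2 × 87.75 = 253.5 kips.
Design strength φR_n = 0.75 × 253.5 = 190 kips.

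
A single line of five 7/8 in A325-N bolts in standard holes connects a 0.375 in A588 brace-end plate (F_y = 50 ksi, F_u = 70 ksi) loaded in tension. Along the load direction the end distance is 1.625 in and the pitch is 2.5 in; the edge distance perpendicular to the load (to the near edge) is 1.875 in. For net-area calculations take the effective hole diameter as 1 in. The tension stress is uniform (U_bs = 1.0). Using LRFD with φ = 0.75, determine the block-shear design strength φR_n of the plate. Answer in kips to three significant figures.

Shear plane L_v = 1.625 + 4·2.5 = 11.62 in; A_gv = 11.62 × 0.375 = 4.359 in².
A_nv = (11.62 − 4.5·1) × 0.375 = 2.672 in².
A_nt = (1.875 − 0.5·1) × 0.375 = 0.5156 in².
0.6 F_u A_nv = 112.2 kips; 0.6 F_y A_gv = 130.8 kips → shear rupture governs the shear term.
R_n = 112.2 + 1.0 × 70 × 0.5156 = 148.3 kips.
Design strength φR_n = 0.75 × 148.3 = 111 kips.

111 kips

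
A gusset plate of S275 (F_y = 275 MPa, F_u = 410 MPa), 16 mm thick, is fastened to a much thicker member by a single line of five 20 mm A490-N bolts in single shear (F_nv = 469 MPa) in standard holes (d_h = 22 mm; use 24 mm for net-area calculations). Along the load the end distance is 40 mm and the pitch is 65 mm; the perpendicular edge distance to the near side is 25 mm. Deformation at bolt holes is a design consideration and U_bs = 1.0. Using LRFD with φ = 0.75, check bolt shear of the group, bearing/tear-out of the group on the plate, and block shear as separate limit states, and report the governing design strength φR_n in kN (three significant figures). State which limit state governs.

Bolt shear: A_b = π·20²/4 = 314.2 mm²; R_n = 469 × 314.2 × 5 × 1 / 1000 = 736.7 kN → 0.75 × 736.7 = 553 kN.
Bearing: edge l_c = 29, r_n = 228.3 kN; interior l_c = 43, r_n = 314.9 kN; R_n = 228.3 + 4·314.9 = 1488 kN → 1120 kN.
Block shear: A_gv = 4800, A_nv = 3072, A_nt = 208 mm²; R_n = min(0.6F_uA_nv, 0.6F_yA_gv) + U_bs·F_u·A_nt = 841 kN → 631 kN.
Bolt shear governs: 553 kN.

553 kN (bolt shear governs)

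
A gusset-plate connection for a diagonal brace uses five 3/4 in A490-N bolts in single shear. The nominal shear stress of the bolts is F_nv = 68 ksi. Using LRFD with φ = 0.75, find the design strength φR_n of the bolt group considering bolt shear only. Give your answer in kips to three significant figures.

A_b = π × 0.75² / 4 = 0.4418 in².
R_n = F_nv · A_b · n · n_s = 68 × 0.4418 × 5 × 1 = 150.2 kips.
Design strength φR_n = 0.75 × 150.2 = 113 kips.

113 kips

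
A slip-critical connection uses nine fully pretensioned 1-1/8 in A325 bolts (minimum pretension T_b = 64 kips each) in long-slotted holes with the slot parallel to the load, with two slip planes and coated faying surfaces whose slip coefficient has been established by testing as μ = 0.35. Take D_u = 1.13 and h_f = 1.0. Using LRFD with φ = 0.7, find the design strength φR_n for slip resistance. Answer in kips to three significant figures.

319 kips

R_n = μ · D_u · h_f · T_b · n_s · n_b = 0.35 × 1.13 × 1.0 × 64 × 2 × 9 = 455.6 kips.
Design strength φR_n = 0.7 × 455.6 = 319 kips.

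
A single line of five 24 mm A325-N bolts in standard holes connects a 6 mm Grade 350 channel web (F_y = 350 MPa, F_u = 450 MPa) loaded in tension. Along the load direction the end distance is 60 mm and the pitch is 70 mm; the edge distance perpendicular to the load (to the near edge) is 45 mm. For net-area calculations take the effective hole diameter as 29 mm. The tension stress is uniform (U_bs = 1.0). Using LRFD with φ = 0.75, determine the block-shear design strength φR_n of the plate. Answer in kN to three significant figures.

Shear plane L_v = 60 + 4·70 = 340 mm; A_gv = 340 × 6 = 2040 mm².
A_nv = (340 − 4.5·29) × 6 = 1257 mm².
A_nt = (45 − 0.5·29) × 6 = 183 mm².
0.6 F_u A_nv = 339.4 kN; 0.6 F_y A_gv = 428.4 kN → shear rupture governs the shear term.
R_n = 339.4 + 1.0 × 450 × 183 / 1000 = 421.7 kN.
Design strength φR_n = 0.75 × 421.7 = 316 kN.

316 kN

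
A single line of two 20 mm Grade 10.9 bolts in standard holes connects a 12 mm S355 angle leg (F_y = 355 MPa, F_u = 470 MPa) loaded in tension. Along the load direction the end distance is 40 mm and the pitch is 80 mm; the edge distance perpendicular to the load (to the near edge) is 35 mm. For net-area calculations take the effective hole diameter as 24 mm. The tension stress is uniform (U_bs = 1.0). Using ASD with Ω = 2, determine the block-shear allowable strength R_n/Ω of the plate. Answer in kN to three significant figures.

207 kN

Shear plane L_v = 40 + 1·80 = 120 mm; A_gv = 120 × 12 = 1440 mm².
A_nv = (120 − 1.5·24) × 12 = 1008 mm².
A_nt = (35 − 0.5·24) × 12 = 276 mm².
0.6 F_u A_nv = 284.3 kN; 0.6 F_y A_gv = 306.7 kN → shear rupture governs the shear term.
R_n = 284.3 + 1.0 × 470 × 276 / 1000 = 414 kN.
Allowable strength R_n/Ω = 414 / 2 = 207 kN.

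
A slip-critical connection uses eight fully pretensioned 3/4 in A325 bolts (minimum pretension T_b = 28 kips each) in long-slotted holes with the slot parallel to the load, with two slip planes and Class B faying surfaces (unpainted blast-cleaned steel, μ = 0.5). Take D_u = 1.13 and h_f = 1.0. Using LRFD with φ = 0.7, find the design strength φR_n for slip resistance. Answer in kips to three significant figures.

R_n = μ · D_u · h_f · T_b · n_s · n_b = 0.5 × 1.13 × 1.0 × 28 × 2 × 8 = 253.1 kips.
Design strength φR_n = 0.7 × 253.1 = 177 kips.

177 kips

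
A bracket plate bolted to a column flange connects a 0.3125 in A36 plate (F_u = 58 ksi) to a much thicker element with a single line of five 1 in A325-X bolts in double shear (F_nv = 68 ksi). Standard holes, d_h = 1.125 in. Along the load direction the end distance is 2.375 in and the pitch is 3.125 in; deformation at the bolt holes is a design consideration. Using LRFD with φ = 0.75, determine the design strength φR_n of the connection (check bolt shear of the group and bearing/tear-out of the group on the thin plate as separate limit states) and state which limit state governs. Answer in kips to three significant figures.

Bolt shear: A_b = π·1²/4 = 0.7854 in²; R_n = 68 × 0.7854 × 5 × 2 = 534.1 kips → 0.75 × 534.1 = 401 kips.
Bearing (1.2 l_c t F_u ≤ 2.4 d t F_u): upper limit = 2.4·1·0.3125·58 = 43.5 kips.
  Edge l_c = 2.375 − 1.125/2 = 1.812 → r_n = 39.42 kips; interior l_c = 3.125 − 1.125 = 2 → r_n = 43.5 kips.
  R_n,bearing = 1·39.42 + 4·43.5 = 213.4 kips → 0.75 × 213.4 = 160 kips.
Bearing governs: 160 kips.

160 kips (bearing governs)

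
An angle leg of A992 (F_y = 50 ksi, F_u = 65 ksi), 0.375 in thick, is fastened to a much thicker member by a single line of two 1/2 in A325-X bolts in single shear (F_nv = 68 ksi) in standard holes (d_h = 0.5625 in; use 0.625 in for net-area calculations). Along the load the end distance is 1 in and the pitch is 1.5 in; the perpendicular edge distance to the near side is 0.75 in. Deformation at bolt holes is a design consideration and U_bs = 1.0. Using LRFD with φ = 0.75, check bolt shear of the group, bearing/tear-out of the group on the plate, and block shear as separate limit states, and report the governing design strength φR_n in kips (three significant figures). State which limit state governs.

20 kips (bolt shear governs)

Bolt shear: A_b = π·0.5²/4 = 0.1963 in²; R_n = 68 × 0.1963 × 2 × 1 = 26.7 kips → 0.75 × 26.7 = 20 kips.
Bearing: edge l_c = 0.7188, r_n = 21.02 kips; interior l_c = 0.9375, r_n = 27.42 kips; R_n = 21.02 + 1·27.42 = 48.45 kips → 36.3 kips.
Block shear: A_gv = 0.9375, A_nv = 0.5859, A_nt = 0.1641 in²; R_n = min(0.6F_uA_nv, 0.6F_yA_gv) + U_bs·F_u·A_nt = 33.52 kips → 25.1 kips.
Bolt shear governs: 20 kips.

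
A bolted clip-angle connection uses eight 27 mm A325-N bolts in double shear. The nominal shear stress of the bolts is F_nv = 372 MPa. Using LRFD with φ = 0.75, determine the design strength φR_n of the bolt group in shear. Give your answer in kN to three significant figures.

A_b = π × 27² / 4 = 572.6 mm².
R_n = F_nv · A_b · n · n_s = 372 × 572.6 × 8 × 2 / 1000 = 3408 kN.
Design strength φR_n = 0.75 × 3408 = 2560 kN.

2560 kN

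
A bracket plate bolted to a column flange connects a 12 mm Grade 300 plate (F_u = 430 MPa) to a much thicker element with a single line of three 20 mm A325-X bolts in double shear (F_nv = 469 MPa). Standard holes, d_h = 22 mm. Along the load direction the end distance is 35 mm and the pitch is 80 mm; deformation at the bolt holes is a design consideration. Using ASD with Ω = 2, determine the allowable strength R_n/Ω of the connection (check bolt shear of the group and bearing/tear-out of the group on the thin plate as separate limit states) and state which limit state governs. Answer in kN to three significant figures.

322 kN (bearing governs)

Bolt shear: A_b = π·20²/4 = 314.2 mm²; R_n = 469 × 314.2 × 3 × 2 / 1000 = 884 kN → 884 / 2 = 442 kN.
Bearing (1.2 l_c t F_u ≤ 2.4 d t F_u): upper limit = 2.4·20·12·430 / 1000 = 247.7 kN.
  Edge l_c = 35 − 22/2 = 24 → r_n = 148.6 kN; interior l_c = 80 − 22 = 58 → r_n = 247.7 kN.
  R_n,bearing = 1·148.6 + 2·247.7 = 644 kN → 644 / 2 = 322 kN.
Bearing governs: 322 kN.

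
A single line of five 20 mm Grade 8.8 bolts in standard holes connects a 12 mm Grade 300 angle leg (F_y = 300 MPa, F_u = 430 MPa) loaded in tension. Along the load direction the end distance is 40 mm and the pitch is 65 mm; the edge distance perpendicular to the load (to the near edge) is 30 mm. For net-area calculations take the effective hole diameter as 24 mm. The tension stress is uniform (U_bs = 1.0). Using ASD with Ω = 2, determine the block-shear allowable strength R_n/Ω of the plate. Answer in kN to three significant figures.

Shear plane L_v = 40 + 4·65 = 300 mm; A_gv = 300 × 12 = 3600 mm².
A_nv = (300 − 4.5·24) × 12 = 2304 mm².
A_nt = (30 − 0.5·24) × 12 = 216 mm².
0.6 F_u A_nv = 594.4 kN; 0.6 F_y A_gv = 648 kN → shear rupture governs the shear term.
R_n = 594.4 + 1.0 × 430 × 216 / 1000 = 687.3 kN.
Allowable strength R_n/Ω = 687.3 / 2 = 344 kN.

344 kN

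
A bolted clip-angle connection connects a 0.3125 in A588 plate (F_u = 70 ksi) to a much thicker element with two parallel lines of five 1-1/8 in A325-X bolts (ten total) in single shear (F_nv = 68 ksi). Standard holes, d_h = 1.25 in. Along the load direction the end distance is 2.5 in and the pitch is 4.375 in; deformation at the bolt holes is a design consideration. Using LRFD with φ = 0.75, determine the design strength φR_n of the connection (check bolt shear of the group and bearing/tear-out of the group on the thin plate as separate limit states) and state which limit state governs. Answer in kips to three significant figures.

Bolt shear: A_b = π·1.125²/4 = 0.994 in²; R_n = 68 × 0.994 × 10 × 1 = 675.9 kips → 0.75 × 675.9 = 507 kips.
Bearing (1.2 l_c t F_u ≤ 2.4 d t F_u): upper limit = 2.4·1.125·0.3125·70 = 59.06 kips.
  Edge l_c = 2.5 − 1.25/2 = 1.875 → r_n = 49.22 kips; interior l_c = 4.375 − 1.25 = 3.125 → r_n = 59.06 kips.
  R_n,bearing = 2·49.22 + 8·59.06 = 570.9 kips → 0.75 × 570.9 = 428 kips.
Bearing governs: 428 kips.

428 kips (bearing governs)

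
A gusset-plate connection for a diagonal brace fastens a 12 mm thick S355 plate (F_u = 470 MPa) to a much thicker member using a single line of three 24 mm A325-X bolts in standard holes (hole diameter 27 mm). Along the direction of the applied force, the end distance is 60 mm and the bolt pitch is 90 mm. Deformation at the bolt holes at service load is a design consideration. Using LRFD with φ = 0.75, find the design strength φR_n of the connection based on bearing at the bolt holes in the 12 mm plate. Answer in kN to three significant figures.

723 kN

Per bolt r_n = 1.2 l_c t F_u ≤ 2.4 d t F_u; upper limit = 2.4 × 24 × 12 × 470 / 1000 = 324.9 kN.
Edge bolt: l_c = 60 − 27/2 = 46.5 mm → 1.2 × 46.5 × 12 × 470 / 1000 = 314.7 → r_n = 314.7 kN.
Interior bolts: l_c = 90 − 27 = 63 mm → 1.2 × 63 × 12 × 470 / 1000 = 426.4 → r_n = 324.9 kN.
R_n = 1 × 314.7 + 2 × 324.9 = 964.4 kN.
Design strength φR_n = 0.75 × 964.4 = 723 kN.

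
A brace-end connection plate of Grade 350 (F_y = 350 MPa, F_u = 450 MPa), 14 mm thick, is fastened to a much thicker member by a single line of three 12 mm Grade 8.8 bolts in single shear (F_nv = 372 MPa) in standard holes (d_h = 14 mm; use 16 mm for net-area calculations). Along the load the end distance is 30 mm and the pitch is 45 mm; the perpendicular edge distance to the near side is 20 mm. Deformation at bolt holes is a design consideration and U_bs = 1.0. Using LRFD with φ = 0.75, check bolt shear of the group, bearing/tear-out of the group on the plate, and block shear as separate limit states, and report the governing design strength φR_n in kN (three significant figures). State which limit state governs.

Bolt shear: A_b = π·12²/4 = 113.1 mm²; R_n = 372 × 113.1 × 3 × 1 / 1000 = 126.2 kN → 0.75 × 126.2 = 94.7 kN.
Bearing: edge l_c = 23, r_n = 173.9 kN; interior l_c = 31, r_n = 181.4 kN; R_n = 173.9 + 2·181.4 = 536.8 kN → 403 kN.
Block shear: A_gv = 1680, A_nv = 1120, A_nt = 168 mm²; R_n = min(0.6F_uA_nv, 0.6F_yA_gv) + U_bs·F_u·A_nt = 378 kN → 284 kN.
Bolt shear governs: 94.7 kN.

94.7 kN (bolt shear governs)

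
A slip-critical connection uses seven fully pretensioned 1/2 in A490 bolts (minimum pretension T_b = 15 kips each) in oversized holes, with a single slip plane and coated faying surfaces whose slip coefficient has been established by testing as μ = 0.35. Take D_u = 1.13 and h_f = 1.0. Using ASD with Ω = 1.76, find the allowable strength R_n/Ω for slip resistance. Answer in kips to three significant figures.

R_n = μ · D_u · h_f · T_b · n_s · n_b = 0.35 × 1.13 × 1.0 × 15 × 1 × 7 = 41.53 kips.
Allowable strength R_n/Ω = 41.53 / 1.76 = 23.6 kips.

23.6 kips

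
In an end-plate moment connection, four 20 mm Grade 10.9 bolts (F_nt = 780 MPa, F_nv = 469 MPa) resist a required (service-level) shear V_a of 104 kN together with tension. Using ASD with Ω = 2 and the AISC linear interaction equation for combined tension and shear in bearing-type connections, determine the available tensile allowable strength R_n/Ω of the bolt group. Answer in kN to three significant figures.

A_b = π·20²/4 = 314.2 mm²; f_rv = 104 × 1000 / (4 × 314.2) = 82.76 MPa.
F'_nt = 1.3 F_nt − (Ω F_nt / F_nv) f_rv = 1.3·780 − (2·780/469)·82.76 = 738.7 MPa, capped at F_nt → F'_nt = 738.7 MPa.
R_n = F'_nt · A_b · n = 738.7 × 314.2 × 4 / 1000 = 928.3 kN.
Allowable strength R_n/Ω = 928.3 / 2 = 464 kN.

464 kN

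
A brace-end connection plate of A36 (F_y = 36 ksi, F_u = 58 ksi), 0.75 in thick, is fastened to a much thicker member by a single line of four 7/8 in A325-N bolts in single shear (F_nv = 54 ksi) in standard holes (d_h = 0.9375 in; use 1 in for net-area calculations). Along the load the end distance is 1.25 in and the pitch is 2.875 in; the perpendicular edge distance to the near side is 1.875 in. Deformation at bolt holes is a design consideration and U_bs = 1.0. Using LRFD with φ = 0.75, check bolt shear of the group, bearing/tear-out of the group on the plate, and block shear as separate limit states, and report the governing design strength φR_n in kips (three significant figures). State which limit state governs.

Bolt shear: A_b = π·0.875²/4 = 0.6013 in²; R_n = 54 × 0.6013 × 4 × 1 = 129.9 kips → 0.75 × 129.9 = 97.4 kips.
Bearing: edge l_c = 0.7812, r_n = 40.78 kips; interior l_c = 1.938, r_n = 91.35 kips; R_n = 40.78 + 3·91.35 = 314.8 kips → 236 kips.
Block shear: A_gv = 7.406, A_nv = 4.781, A_nt = 1.031 in²; R_n = min(0.6F_uA_nv, 0.6F_yA_gv) + U_bs·F_u·A_nt = 219.8 kips → 165 kips.
Bolt shear governs: 97.4 kips.

97.4 kips (bolt shear governs)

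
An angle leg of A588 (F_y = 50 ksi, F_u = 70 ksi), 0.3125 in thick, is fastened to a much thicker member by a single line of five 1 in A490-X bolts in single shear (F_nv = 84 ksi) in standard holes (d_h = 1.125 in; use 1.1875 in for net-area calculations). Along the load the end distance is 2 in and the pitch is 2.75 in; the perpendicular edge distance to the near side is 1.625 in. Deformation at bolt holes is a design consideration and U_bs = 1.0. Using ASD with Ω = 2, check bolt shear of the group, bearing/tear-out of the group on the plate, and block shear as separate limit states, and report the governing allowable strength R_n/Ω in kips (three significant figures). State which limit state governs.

61.5 kips (block shear governs)

Bolt shear: A_b = π·1²/4 = 0.7854 in²; R_n = 84 × 0.7854 × 5 × 1 = 329.9 kips → 329.9 / 2 = 165 kips.
Bearing: edge l_c = 1.438, r_n = 37.73 kips; interior l_c = 1.625, r_n = 42.66 kips; R_n = 37.73 + 4·42.66 = 208.4 kips → 104 kips.
Block shear: A_gv = 4.062, A_nv = 2.393, A_nt = 0.3223 in²; R_n = min(0.6F_uA_nv, 0.6F_yA_gv) + U_bs·F_u·A_nt = 123 kips → 61.5 kips.
Block shear governs: 61.5 kips.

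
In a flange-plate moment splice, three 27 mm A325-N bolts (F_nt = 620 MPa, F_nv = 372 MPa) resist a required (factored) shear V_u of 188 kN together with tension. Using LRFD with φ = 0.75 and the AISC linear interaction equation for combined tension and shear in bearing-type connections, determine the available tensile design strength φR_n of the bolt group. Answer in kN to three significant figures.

A_b = π·27²/4 = 572.6 mm²; f_rv = 188 × 1000 / (3 × 572.6) = 109.5 MPa.
F'_nt = 1.3 F_nt − (F_nt / φF_nv) f_rv = 1.3·620 − (620/(0.75·372))·109.5 = 562.8 MPa, capped at F_nt → F'_nt = 562.8 MPa.
R_n = F'_nt · A_b · n = 562.8 × 572.6 × 3 / 1000 = 966.7 kN.
Design strength φR_n = 0.75 × 966.7 = 725 kN.

725 kN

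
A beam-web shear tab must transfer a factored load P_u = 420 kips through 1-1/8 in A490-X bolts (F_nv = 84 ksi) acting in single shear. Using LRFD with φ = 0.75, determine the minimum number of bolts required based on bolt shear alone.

7 bolts

A_b = π·1.125²/4 = 0.994 in².
Per-bolt design strength φR_n = 0.75 × 84 × 0.994 × 1 = 62.62 kips.
n ≥ 420 / 62.62 = 6.707 → use 7 bolts.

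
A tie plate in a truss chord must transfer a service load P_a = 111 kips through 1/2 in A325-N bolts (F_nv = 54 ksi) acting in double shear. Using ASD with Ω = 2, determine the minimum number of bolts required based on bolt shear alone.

11 bolts

A_b = π·0.5²/4 = 0.1963 in².
Per-bolt allowable strength R_n/Ω = 54 × 0.1963 × 2 / 2 = 10.6 kips.
n ≥ 111 / 10.6 = 10.47 → use 11 bolts.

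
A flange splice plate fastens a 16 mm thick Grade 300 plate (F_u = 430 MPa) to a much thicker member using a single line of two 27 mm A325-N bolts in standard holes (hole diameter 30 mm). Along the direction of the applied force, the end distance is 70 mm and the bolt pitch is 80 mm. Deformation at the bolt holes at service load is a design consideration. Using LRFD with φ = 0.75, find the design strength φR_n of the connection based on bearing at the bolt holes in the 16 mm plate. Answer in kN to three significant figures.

644 kN

Per bolt r_n = 1.2 l_c t F_u ≤ 2.4 d t F_u; upper limit = 2.4 × 27 × 16 × 430 / 1000 = 445.8 kN.
Edge bolt: l_c = 70 − 30/2 = 55 mm → 1.2 × 55 × 16 × 430 / 1000 = 454.1 → r_n = 445.8 kN.
Interior bolts: l_c = 80 − 30 = 50 mm → 1.2 × 50 × 16 × 430 / 1000 = 412.8 → r_n = 412.8 kN.
R_n = 1 × 445.8 + 1 × 412.8 = 858.6 kN.
Design strength φR_n = 0.75 × 858.6 = 644 kN.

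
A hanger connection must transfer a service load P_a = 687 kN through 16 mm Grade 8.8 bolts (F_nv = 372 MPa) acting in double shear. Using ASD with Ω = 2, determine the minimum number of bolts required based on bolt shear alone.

10 bolts

A_b = π·16²/4 = 201.1 mm².
Per-bolt allowable strength R_n/Ω = 372 × 201.1 × 2 / 1000 / 2 = 74.8 kN.
n ≥ 687 / 74.8 = 9.185 → use 10 bolts.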